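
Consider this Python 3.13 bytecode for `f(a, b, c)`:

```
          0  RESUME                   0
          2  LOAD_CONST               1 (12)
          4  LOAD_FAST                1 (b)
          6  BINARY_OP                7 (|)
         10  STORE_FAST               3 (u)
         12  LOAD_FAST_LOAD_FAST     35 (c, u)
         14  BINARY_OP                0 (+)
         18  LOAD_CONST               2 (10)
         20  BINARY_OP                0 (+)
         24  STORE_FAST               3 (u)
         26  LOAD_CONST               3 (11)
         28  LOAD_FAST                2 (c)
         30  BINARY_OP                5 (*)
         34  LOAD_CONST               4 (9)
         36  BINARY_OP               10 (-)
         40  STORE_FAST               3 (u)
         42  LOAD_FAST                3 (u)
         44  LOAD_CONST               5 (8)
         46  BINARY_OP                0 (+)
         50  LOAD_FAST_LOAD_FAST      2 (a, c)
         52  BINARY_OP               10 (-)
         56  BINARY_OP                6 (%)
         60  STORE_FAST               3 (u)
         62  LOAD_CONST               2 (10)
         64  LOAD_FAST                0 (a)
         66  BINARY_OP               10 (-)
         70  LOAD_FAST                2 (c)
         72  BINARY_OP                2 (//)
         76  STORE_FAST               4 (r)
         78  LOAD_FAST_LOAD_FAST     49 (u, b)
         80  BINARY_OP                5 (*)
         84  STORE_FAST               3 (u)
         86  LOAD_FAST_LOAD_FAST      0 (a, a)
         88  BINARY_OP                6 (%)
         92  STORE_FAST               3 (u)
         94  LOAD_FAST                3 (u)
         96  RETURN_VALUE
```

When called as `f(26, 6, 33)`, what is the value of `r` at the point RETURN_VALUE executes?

-1

LOAD_CONST → push 12. Stack: [12]
LOAD_FAST b → push 6. Stack: [12, 6]
BINARY_OP | → 12 | 6 = 14. Stack: [14]
STORE_FAST u → u=14. Stack: []
LOAD_FAST_LOAD_FAST c,u → push 33,14. Stack: [33, 14]
BINARY_OP + → 33 + 14 = 47. Stack: [47]
LOAD_CONST → push 10. Stack: [47, 10]
BINARY_OP + → 47 + 10 = 57. Stack: [57]
STORE_FAST u → u=57. Stack: []
LOAD_CONST → push 11. Stack: [11]
LOAD_FAST c → push 33. Stack: [11, 33]
BINARY_OP * → 11 * 33 = 363. Stack: [363]
LOAD_CONST → push 9. Stack: [363, 9]
BINARY_OP - → 363 - 9 = 354. Stack: [354]
STORE_FAST u → u=354. Stack: []
LOAD_FAST u → push 354. Stack: [354]
LOAD_CONST → push 8. Stack: [354, 8]
BINARY_OP + → 354 + 8 = 362. Stack: [362]
LOAD_FAST_LOAD_FAST a,c → push 26,33. Stack: [362, 26, 33]
BINARY_OP - → 26 - 33 = -7. Stack: [362, -7]
BINARY_OP % → 362 % -7 = -2. Stack: [-2]
STORE_FAST u → u=-2. Stack: []
LOAD_CONST → push 10. Stack: [10]
LOAD_FAST a → push 26. Stack: [10, 26]
BINARY_OP - → 10 - 26 = -16. Stack: [-16]
LOAD_FAST c → push 33. Stack: [-16, 33]
BINARY_OP // → -16 // 33 = -1. Stack: [-1]
STORE_FAST r → r=-1. Stack: []
LOAD_FAST_LOAD_FAST u,b → push -2,6. Stack: [-2, 6]
BINARY_OP * → -2 * 6 = -12. Stack: [-12]
STORE_FAST u → u=-12. Stack: []
LOAD_FAST_LOAD_FAST a,a → push 26,26. Stack: [26, 26]
BINARY_OP % → 26 % 26 = 0. Stack: [0]
STORE_FAST u → u=0. Stack: []
LOAD_FAST u → push 0. Stack: [0]
RETURN_VALUE → return 0.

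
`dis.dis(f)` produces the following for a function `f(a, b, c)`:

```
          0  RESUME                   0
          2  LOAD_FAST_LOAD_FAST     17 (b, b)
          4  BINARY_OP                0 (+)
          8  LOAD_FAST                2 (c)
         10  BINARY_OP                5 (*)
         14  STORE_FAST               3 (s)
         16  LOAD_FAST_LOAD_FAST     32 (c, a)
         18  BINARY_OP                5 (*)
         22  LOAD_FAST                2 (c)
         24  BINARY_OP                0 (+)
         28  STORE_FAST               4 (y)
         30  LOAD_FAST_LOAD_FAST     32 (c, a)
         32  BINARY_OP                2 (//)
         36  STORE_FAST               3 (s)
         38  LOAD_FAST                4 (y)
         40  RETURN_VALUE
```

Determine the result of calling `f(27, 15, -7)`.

LOAD_FAST_LOAD_FAST b,b → push 15,15. Stack: [15, 15]
BINARY_OP + → 15 + 15 = 30. Stack: [30]
LOAD_FAST c → push -7. Stack: [30, -7]
BINARY_OP * → 30 * -7 = -210. Stack: [-210]
STORE_FAST s → s=-210. Stack: []
LOAD_FAST_LOAD_FAST c,a → push -7,27. Stack: [-7, 27]
BINARY_OP * → -7 * 27 = -189. Stack: [-189]
LOAD_FAST c → push -7. Stack: [-189, -7]
BINARY_OP + → -189 + -7 = -196. Stack: [-196]
STORE_FAST y → y=-196. Stack: []
LOAD_FAST_LOAD_FAST c,a → push -7,27. Stack: [-7, 27]
BINARY_OP // → -7 // 27 = -1. Stack: [-1]
STORE_FAST s → s=-1. Stack: []
LOAD_FAST y → push -196. Stack: [-196]
RETURN_VALUE → return -196.

-196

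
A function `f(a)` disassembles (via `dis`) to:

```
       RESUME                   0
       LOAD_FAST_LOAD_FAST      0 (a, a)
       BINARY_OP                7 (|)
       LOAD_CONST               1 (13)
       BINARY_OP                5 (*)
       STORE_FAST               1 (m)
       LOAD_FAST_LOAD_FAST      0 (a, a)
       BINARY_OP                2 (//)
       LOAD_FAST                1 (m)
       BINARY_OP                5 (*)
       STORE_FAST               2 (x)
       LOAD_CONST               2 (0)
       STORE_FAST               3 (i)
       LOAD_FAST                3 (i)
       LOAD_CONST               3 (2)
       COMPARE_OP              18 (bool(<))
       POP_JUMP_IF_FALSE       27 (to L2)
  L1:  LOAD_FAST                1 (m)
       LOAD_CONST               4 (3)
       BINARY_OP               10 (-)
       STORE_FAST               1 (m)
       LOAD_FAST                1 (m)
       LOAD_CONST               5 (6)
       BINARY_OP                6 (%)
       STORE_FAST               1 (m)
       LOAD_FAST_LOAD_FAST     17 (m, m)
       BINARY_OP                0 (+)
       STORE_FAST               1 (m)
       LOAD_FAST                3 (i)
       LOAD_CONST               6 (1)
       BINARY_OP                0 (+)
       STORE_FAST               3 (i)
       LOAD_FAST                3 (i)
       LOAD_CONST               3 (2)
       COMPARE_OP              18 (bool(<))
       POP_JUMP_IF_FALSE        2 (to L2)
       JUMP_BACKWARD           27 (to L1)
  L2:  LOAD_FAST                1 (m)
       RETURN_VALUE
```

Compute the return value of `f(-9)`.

LOAD_FAST_LOAD_FAST a,a → push -9,-9. Stack: [-9, -9]
BINARY_OP | → -9 | -9 = -9. Stack: [-9]
LOAD_CONST → push 13. Stack: [-9, 13]
BINARY_OP * → -9 * 13 = -117. Stack: [-117]
STORE_FAST m → m=-117. Stack: []
LOAD_FAST_LOAD_FAST a,a → push -9,-9. Stack: [-9, -9]
BINARY_OP // → -9 // -9 = 1. Stack: [1]
LOAD_FAST m → push -117. Stack: [1, -117]
BINARY_OP * → 1 * -117 = -117. Stack: [-117]
STORE_FAST x → x=-117. Stack: []
LOAD_CONST → push 0. Stack: [0]
STORE_FAST i → i=0. Stack: []
LOAD_FAST i → push 0. Stack: [0]
LOAD_CONST → push 2. Stack: [0, 2]
COMPARE_OP bool(<) → 0 vs 2 = True. Stack: [True]
POP_JUMP_IF_FALSE → pop True; no jump. Stack: []
LOAD_FAST m → push -117. Stack: [-117]
LOAD_CONST → push 3. Stack: [-117, 3]
BINARY_OP - → -117 - 3 = -120. Stack: [-120]
STORE_FAST m → m=-120. Stack: []
LOAD_FAST m → push -120. Stack: [-120]
LOAD_CONST → push 6. Stack: [-120, 6]
BINARY_OP % → -120 % 6 = 0. Stack: [0]
STORE_FAST m → m=0. Stack: []
LOAD_FAST_LOAD_FAST m,m → push 0,0. Stack: [0, 0]
BINARY_OP + → 0 + 0 = 0. Stack: [0]
STORE_FAST m → m=0. Stack: []
LOAD_FAST i → push 0. Stack: [0]
LOAD_CONST → push 1. Stack: [0, 1]
BINARY_OP + → 0 + 1 = 1. Stack: [1]
STORE_FAST i → i=1. Stack: []
LOAD_FAST i → push 1. Stack: [1]
LOAD_CONST → push 2. Stack: [1, 2]
COMPARE_OP bool(<) → 1 vs 2 = True. Stack: [True]
POP_JUMP_IF_FALSE → pop True; no jump. Stack: []
LOAD_FAST m → push 0. Stack: [0]
LOAD_CONST → push 3. Stack: [0, 3]
BINARY_OP - → 0 - 3 = -3. Stack: [-3]
STORE_FAST m → m=-3. Stack: []
LOAD_FAST m → push -3. Stack: [-3]
LOAD_CONST → push 6. Stack: [-3, 6]
BINARY_OP % → -3 % 6 = 3. Stack: [3]
STORE_FAST m → m=3. Stack: []
LOAD_FAST_LOAD_FAST m,m → push 3,3. Stack: [3, 3]
BINARY_OP + → 3 + 3 = 6. Stack: [6]
STORE_FAST m → m=6. Stack: []
LOAD_FAST i → push 1. Stack: [1]
LOAD_CONST → push 1. Stack: [1, 1]
BINARY_OP + → 1 + 1 = 2. Stack: [2]
STORE_FAST i → i=2. Stack: []
LOAD_FAST i → push 2. Stack: [2]
LOAD_CONST → push 2. Stack: [2, 2]
COMPARE_OP bool(<) → 2 vs 2 = False. Stack: [False]
POP_JUMP_IF_FALSE → pop False; jump. Stack: []
LOAD_FAST m → push 6. Stack: [6]
RETURN_VALUE → return 6.

6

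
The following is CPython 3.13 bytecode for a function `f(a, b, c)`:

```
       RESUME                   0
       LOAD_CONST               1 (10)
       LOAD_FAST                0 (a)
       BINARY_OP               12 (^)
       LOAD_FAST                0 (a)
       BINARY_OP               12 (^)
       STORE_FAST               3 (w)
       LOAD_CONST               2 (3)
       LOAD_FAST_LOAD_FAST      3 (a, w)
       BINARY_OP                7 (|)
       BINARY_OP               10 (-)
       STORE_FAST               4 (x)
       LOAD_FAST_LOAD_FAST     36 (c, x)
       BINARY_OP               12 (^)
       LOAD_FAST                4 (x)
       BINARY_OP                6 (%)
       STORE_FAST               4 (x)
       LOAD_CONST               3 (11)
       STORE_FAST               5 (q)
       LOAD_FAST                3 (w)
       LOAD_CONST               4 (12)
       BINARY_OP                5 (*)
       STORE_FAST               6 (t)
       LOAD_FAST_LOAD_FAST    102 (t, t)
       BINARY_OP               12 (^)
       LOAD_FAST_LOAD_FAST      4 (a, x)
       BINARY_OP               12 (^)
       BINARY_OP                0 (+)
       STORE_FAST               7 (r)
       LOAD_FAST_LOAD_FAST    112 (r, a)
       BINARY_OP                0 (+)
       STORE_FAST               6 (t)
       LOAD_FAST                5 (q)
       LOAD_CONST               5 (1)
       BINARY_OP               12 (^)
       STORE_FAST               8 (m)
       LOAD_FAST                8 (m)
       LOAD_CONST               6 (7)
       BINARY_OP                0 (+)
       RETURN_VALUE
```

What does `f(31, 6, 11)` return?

LOAD_CONST → push 10. Stack: [10]
LOAD_FAST a → push 31. Stack: [10, 31]
BINARY_OP ^ → 10 ^ 31 = 21. Stack: [21]
LOAD_FAST a → push 31. Stack: [21, 31]
BINARY_OP ^ → 21 ^ 31 = 10. Stack: [10]
STORE_FAST w → w=10. Stack: []
LOAD_CONST → push 3. Stack: [3]
LOAD_FAST_LOAD_FAST a,w → push 31,10. Stack: [3, 31, 10]
BINARY_OP | → 31 | 10 = 31. Stack: [3, 31]
BINARY_OP - → 3 - 31 = -28. Stack: [-28]
STORE_FAST x → x=-28. Stack: []
LOAD_FAST_LOAD_FAST c,x → push 11,-28. Stack: [11, -28]
BINARY_OP ^ → 11 ^ -28 = -17. Stack: [-17]
LOAD_FAST x → push -28. Stack: [-17, -28]
BINARY_OP % → -17 % -28 = -17. Stack: [-17]
STORE_FAST x → x=-17. Stack: []
LOAD_CONST → push 11. Stack: [11]
STORE_FAST q → q=11. Stack: []
LOAD_FAST w → push 10. Stack: [10]
LOAD_CONST → push 12. Stack: [10, 12]
BINARY_OP * → 10 * 12 = 120. Stack: [120]
STORE_FAST t → t=120. Stack: []
LOAD_FAST_LOAD_FAST t,t → push 120,120. Stack: [120, 120]
BINARY_OP ^ → 120 ^ 120 = 0. Stack: [0]
LOAD_FAST_LOAD_FAST a,x → push 31,-17. Stack: [0, 31, -17]
BINARY_OP ^ → 31 ^ -17 = -16. Stack: [0, -16]
BINARY_OP + → 0 + -16 = -16. Stack: [-16]
STORE_FAST r → r=-16. Stack: []
LOAD_FAST_LOAD_FAST r,a → push -16,31. Stack: [-16, 31]
BINARY_OP + → -16 + 31 = 15. Stack: [15]
STORE_FAST t → t=15. Stack: []
LOAD_FAST q → push 11. Stack: [11]
LOAD_CONST → push 1. Stack: [11, 1]
BINARY_OP ^ → 11 ^ 1 = 10. Stack: [10]
STORE_FAST m → m=10. Stack: []
LOAD_FAST m → push 10. Stack: [10]
LOAD_CONST → push 7. Stack: [10, 7]
BINARY_OP + → 10 + 7 = 17. Stack: [17]
RETURN_VALUE → return 17.

17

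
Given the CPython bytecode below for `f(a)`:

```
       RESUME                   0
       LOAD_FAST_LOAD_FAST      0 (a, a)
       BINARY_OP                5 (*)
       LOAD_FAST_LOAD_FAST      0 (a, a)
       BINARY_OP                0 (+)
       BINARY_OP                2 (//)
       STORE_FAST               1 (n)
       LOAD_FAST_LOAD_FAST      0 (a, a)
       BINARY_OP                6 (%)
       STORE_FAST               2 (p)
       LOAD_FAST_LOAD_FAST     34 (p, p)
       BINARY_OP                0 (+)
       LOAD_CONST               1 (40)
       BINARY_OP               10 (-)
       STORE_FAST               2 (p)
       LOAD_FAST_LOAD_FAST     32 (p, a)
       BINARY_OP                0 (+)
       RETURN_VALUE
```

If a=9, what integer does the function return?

LOAD_FAST_LOAD_FAST a,a → push 9,9. Stack: [9, 9]
BINARY_OP * → 9 * 9 = 81. Stack: [81]
LOAD_FAST_LOAD_FAST a,a → push 9,9. Stack: [81, 9, 9]
BINARY_OP + → 9 + 9 = 18. Stack: [81, 18]
BINARY_OP // → 81 // 18 = 4. Stack: [4]
STORE_FAST n → n=4. Stack: []
LOAD_FAST_LOAD_FAST a,a → push 9,9. Stack: [9, 9]
BINARY_OP % → 9 % 9 = 0. Stack: [0]
STORE_FAST p → p=0. Stack: []
LOAD_FAST_LOAD_FAST p,p → push 0,0. Stack: [0, 0]
BINARY_OP + → 0 + 0 = 0. Stack: [0]
LOAD_CONST → push 40. Stack: [0, 40]
BINARY_OP - → 0 - 40 = -40. Stack: [-40]
STORE_FAST p → p=-40. Stack: []
LOAD_FAST_LOAD_FAST p,a → push -40,9. Stack: [-40, 9]
BINARY_OP + → -40 + 9 = -31. Stack: [-31]
RETURN_VALUE → return -31.

-31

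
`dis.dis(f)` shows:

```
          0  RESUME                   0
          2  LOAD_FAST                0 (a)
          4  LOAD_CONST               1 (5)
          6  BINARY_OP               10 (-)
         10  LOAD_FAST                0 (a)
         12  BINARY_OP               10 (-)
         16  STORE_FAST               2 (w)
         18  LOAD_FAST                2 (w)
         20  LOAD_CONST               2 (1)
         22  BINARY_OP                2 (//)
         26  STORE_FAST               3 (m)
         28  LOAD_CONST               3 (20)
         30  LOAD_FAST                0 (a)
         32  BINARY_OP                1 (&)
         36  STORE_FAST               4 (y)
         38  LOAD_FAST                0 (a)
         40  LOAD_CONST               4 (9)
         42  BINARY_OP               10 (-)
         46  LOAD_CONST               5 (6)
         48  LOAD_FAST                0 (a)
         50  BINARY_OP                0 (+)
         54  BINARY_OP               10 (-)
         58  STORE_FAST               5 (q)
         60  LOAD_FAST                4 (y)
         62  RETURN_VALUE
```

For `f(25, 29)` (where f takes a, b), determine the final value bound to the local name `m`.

LOAD_FAST a → push 25. Stack: [25]
LOAD_CONST → push 5. Stack: [25, 5]
BINARY_OP - → 25 - 5 = 20. Stack: [20]
LOAD_FAST a → push 25. Stack: [20, 25]
BINARY_OP - → 20 - 25 = -5. Stack: [-5]
STORE_FAST w → w=-5. Stack: []
LOAD_FAST w → push -5. Stack: [-5]
LOAD_CONST → push 1. Stack: [-5, 1]
BINARY_OP // → -5 // 1 = -5. Stack: [-5]
STORE_FAST m → m=-5. Stack: []
LOAD_CONST → push 20. Stack: [20]
LOAD_FAST a → push 25. Stack: [20, 25]
BINARY_OP & → 20 & 25 = 16. Stack: [16]
STORE_FAST y → y=16. Stack: []
LOAD_FAST a → push 25. Stack: [25]
LOAD_CONST → push 9. Stack: [25, 9]
BINARY_OP - → 25 - 9 = 16. Stack: [16]
LOAD_CONST → push 6. Stack: [16, 6]
LOAD_FAST a → push 25. Stack: [16, 6, 25]
BINARY_OP + → 6 + 25 = 31. Stack: [16, 31]
BINARY_OP - → 16 - 31 = -15. Stack: [-15]
STORE_FAST q → q=-15. Stack: []
LOAD_FAST y → push 16. Stack: [16]
RETURN_VALUE → return 16.

-5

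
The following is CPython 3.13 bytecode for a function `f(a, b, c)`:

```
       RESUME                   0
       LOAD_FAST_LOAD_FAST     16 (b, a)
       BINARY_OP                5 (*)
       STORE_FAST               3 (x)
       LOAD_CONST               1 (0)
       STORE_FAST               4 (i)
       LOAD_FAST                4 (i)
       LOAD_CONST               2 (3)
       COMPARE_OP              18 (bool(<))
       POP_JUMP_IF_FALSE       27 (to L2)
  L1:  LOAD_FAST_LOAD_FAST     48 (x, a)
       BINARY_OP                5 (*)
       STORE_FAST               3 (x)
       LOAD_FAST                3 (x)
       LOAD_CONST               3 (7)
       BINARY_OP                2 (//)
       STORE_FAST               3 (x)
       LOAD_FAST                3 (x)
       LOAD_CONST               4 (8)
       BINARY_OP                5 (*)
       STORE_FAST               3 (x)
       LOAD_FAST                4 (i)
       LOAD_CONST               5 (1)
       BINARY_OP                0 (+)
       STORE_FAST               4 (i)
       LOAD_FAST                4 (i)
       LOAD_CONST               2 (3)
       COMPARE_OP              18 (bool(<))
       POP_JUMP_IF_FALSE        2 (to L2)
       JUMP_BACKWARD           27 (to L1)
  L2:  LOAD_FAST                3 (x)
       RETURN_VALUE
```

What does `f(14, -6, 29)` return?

-344064

LOAD_FAST_LOAD_FAST b,a → push -6,14
BINARY_OP * → -6 * 14 = -84
STORE_FAST x → x=-84
LOAD_CONST → push 0
STORE_FAST i → i=0
LOAD_FAST i → push 0
LOAD_CONST → push 3
COMPARE_OP bool(<) → 0 vs 3 = True
POP_JUMP_IF_FALSE → pop True; no jump
LOAD_FAST_LOAD_FAST x,a → push -84,14
BINARY_OP * → -84 * 14 = -1176
STORE_FAST x → x=-1176
LOAD_FAST x → push -1176
LOAD_CONST → push 7
BINARY_OP // → -1176 // 7 = -168
STORE_FAST x → x=-168
LOAD_FAST x → push -168
LOAD_CONST → push 8
BINARY_OP * → -168 * 8 = -1344
STORE_FAST x → x=-1344
LOAD_FAST i → push 0
LOAD_CONST → push 1
BINARY_OP + → 0 + 1 = 1
STORE_FAST i → i=1
LOAD_FAST i → push 1
LOAD_CONST → push 3
COMPARE_OP bool(<) → 1 vs 3 = True
POP_JUMP_IF_FALSE → pop True; no jump
LOAD_FAST_LOAD_FAST x,a → push -1344,14
BINARY_OP * → -1344 * 14 = -18816
STORE_FAST x → x=-18816
LOAD_FAST x → push -18816
LOAD_CONST → push 7
BINARY_OP // → -18816 // 7 = -2688
STORE_FAST x → x=-2688
LOAD_FAST x → push -2688
LOAD_CONST → push 8
BINARY_OP * → -2688 * 8 = -21504
STORE_FAST x → x=-21504
LOAD_FAST i → push 1
LOAD_CONST → push 1
BINARY_OP + → 1 + 1 = 2
STORE_FAST i → i=2
LOAD_FAST i → push 2
LOAD_CONST → push 3
COMPARE_OP bool(<) → 2 vs 3 = True
POP_JUMP_IF_FALSE → pop True; no jump
LOAD_FAST_LOAD_FAST x,a → push -21504,14
BINARY_OP * → -21504 * 14 = -301056
STORE_FAST x → x=-301056
LOAD_FAST x → push -301056
LOAD_CONST → push 7
BINARY_OP // → -301056 // 7 = -43008
STORE_FAST x → x=-43008
LOAD_FAST x → push -43008
LOAD_CONST → push 8
BINARY_OP * → -43008 * 8 = -344064
STORE_FAST x → x=-344064
LOAD_FAST i → push 2
LOAD_CONST → push 1
BINARY_OP + → 2 + 1 = 3
STORE_FAST i → i=3
LOAD_FAST i → push 3
LOAD_CONST → push 3
COMPARE_OP bool(<) → 3 vs 3 = False
POP_JUMP_IF_FALSE → pop False; jump
LOAD_FAST x → push -344064
RETURN_VALUE → return -344064.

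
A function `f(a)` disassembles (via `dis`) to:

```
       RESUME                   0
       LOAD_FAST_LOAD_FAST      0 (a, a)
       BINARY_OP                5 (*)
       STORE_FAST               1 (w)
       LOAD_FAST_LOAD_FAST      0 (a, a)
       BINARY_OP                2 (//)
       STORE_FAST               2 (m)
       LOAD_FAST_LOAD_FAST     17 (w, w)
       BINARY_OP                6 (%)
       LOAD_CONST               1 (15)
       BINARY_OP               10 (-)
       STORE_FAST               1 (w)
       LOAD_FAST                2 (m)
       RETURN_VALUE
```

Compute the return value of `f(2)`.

1

LOAD_FAST_LOAD_FAST a,a → push 2,2. Stack: [2, 2]
BINARY_OP * → 2 * 2 = 4. Stack: [4]
STORE_FAST w → w=4. Stack: []
LOAD_FAST_LOAD_FAST a,a → push 2,2. Stack: [2, 2]
BINARY_OP // → 2 // 2 = 1. Stack: [1]
STORE_FAST m → m=1. Stack: []
LOAD_FAST_LOAD_FAST w,w → push 4,4. Stack: [4, 4]
BINARY_OP % → 4 % 4 = 0. Stack: [0]
LOAD_CONST → push 15. Stack: [0, 15]
BINARY_OP - → 0 - 15 = -15. Stack: [-15]
STORE_FAST w → w=-15. Stack: []
LOAD_FAST m → push 1. Stack: [1]
RETURN_VALUE → return 1.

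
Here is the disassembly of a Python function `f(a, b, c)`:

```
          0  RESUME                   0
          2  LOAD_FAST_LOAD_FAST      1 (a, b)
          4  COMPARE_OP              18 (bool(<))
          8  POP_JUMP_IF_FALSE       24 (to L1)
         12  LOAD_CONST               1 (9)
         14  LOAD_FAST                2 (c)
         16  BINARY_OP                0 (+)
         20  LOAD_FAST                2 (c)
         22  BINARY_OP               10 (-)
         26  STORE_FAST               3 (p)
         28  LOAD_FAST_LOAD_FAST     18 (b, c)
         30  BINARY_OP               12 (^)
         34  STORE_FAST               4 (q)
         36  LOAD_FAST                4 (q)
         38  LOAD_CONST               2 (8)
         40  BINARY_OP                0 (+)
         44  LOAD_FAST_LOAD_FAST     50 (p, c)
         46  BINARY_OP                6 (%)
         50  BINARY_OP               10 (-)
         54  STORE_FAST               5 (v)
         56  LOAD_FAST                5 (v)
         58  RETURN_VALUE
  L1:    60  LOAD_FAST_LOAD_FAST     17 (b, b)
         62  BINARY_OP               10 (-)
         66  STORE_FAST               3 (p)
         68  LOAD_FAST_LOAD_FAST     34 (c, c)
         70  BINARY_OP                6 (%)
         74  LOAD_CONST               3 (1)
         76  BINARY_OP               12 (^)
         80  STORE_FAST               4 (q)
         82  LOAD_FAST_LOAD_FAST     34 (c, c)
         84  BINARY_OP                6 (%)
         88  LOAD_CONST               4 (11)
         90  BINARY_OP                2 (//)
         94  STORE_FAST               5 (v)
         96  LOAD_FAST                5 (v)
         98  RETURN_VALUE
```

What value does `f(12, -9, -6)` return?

LOAD_FAST_LOAD_FAST a,b → push 12,-9. Stack: [12, -9]
COMPARE_OP bool(<) → 12 vs -9 = False. Stack: [False]
POP_JUMP_IF_FALSE → pop False; jump. Stack: []
LOAD_FAST_LOAD_FAST b,b → push -9,-9. Stack: [-9, -9]
BINARY_OP - → -9 - -9 = 0. Stack: [0]
STORE_FAST p → p=0. Stack: []
LOAD_FAST_LOAD_FAST c,c → push -6,-6. Stack: [-6, -6]
BINARY_OP % → -6 % -6 = 0. Stack: [0]
LOAD_CONST → push 1. Stack: [0, 1]
BINARY_OP ^ → 0 ^ 1 = 1. Stack: [1]
STORE_FAST q → q=1. Stack: []
LOAD_FAST_LOAD_FAST c,c → push -6,-6. Stack: [-6, -6]
BINARY_OP % → -6 % -6 = 0. Stack: [0]
LOAD_CONST → push 11. Stack: [0, 11]
BINARY_OP // → 0 // 11 = 0. Stack: [0]
STORE_FAST v → v=0. Stack: []
LOAD_FAST v → push 0. Stack: [0]
RETURN_VALUE → return 0.

0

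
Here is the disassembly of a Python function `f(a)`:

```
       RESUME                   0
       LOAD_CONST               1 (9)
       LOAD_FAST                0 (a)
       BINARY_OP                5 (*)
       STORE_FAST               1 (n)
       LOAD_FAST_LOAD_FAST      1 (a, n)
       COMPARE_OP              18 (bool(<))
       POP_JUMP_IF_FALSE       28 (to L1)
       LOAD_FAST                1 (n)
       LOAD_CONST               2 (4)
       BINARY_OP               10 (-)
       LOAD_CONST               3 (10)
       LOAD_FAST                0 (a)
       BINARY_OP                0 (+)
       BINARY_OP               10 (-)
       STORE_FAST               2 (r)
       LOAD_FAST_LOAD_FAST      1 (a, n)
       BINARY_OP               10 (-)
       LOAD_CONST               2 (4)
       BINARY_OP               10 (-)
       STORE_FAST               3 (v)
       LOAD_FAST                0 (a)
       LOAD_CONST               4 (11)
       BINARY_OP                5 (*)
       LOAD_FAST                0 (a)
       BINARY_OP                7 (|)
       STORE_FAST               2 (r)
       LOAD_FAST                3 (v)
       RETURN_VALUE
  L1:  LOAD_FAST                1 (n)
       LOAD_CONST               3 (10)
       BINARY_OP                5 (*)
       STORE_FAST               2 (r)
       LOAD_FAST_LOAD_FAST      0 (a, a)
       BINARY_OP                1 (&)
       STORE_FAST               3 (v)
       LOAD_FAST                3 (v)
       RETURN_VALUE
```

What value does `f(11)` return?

LOAD_CONST → push 9. Stack: [9]
LOAD_FAST a → push 11. Stack: [9, 11]
BINARY_OP * → 9 * 11 = 99. Stack: [99]
STORE_FAST n → n=99. Stack: []
LOAD_FAST_LOAD_FAST a,n → push 11,99. Stack: [11, 99]
COMPARE_OP bool(<) → 11 vs 99 = True. Stack: [True]
POP_JUMP_IF_FALSE → pop True; no jump. Stack: []
LOAD_FAST n → push 99. Stack: [99]
LOAD_CONST → push 4. Stack: [99, 4]
BINARY_OP - → 99 - 4 = 95. Stack: [95]
LOAD_CONST → push 10. Stack: [95, 10]
LOAD_FAST a → push 11. Stack: [95, 10, 11]
BINARY_OP + → 10 + 11 = 21. Stack: [95, 21]
BINARY_OP - → 95 - 21 = 74. Stack: [74]
STORE_FAST r → r=74. Stack: []
LOAD_FAST_LOAD_FAST a,n → push 11,99. Stack: [11, 99]
BINARY_OP - → 11 - 99 = -88. Stack: [-88]
LOAD_CONST → push 4. Stack: [-88, 4]
BINARY_OP - → -88 - 4 = -92. Stack: [-92]
STORE_FAST v → v=-92. Stack: []
LOAD_FAST a → push 11. Stack: [11]
LOAD_CONST → push 11. Stack: [11, 11]
BINARY_OP * → 11 * 11 = 121. Stack: [121]
LOAD_FAST a → push 11. Stack: [121, 11]
BINARY_OP | → 121 | 11 = 123. Stack: [123]
STORE_FAST r → r=123. Stack: []
LOAD_FAST v → push -92. Stack: [-92]
RETURN_VALUE → return -92.

-92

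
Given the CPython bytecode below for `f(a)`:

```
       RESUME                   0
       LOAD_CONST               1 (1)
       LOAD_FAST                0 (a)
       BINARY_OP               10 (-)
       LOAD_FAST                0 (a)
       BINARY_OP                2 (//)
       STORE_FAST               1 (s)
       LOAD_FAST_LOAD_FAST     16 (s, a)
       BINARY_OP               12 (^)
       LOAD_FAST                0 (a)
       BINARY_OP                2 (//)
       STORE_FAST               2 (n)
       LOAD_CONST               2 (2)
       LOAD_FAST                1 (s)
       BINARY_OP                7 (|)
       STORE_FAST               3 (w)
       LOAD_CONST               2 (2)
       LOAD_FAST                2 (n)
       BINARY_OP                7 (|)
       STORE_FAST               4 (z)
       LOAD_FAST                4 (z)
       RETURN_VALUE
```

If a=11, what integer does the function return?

LOAD_CONST → push 1. Stack: [1]
LOAD_FAST a → push 11. Stack: [1, 11]
BINARY_OP - → 1 - 11 = -10. Stack: [-10]
LOAD_FAST a → push 11. Stack: [-10, 11]
BINARY_OP // → -10 // 11 = -1. Stack: [-1]
STORE_FAST s → s=-1. Stack: []
LOAD_FAST_LOAD_FAST s,a → push -1,11. Stack: [-1, 11]
BINARY_OP ^ → -1 ^ 11 = -12. Stack: [-12]
LOAD_FAST a → push 11. Stack: [-12, 11]
BINARY_OP // → -12 // 11 = -2. Stack: [-2]
STORE_FAST n → n=-2. Stack: []
LOAD_CONST → push 2. Stack: [2]
LOAD_FAST s → push -1. Stack: [2, -1]
BINARY_OP | → 2 | -1 = -1. Stack: [-1]
STORE_FAST w → w=-1. Stack: []
LOAD_CONST → push 2. Stack: [2]
LOAD_FAST n → push -2. Stack: [2, -2]
BINARY_OP | → 2 | -2 = -2. Stack: [-2]
STORE_FAST z → z=-2. Stack: []
LOAD_FAST z → push -2. Stack: [-2]
RETURN_VALUE → return -2.

-2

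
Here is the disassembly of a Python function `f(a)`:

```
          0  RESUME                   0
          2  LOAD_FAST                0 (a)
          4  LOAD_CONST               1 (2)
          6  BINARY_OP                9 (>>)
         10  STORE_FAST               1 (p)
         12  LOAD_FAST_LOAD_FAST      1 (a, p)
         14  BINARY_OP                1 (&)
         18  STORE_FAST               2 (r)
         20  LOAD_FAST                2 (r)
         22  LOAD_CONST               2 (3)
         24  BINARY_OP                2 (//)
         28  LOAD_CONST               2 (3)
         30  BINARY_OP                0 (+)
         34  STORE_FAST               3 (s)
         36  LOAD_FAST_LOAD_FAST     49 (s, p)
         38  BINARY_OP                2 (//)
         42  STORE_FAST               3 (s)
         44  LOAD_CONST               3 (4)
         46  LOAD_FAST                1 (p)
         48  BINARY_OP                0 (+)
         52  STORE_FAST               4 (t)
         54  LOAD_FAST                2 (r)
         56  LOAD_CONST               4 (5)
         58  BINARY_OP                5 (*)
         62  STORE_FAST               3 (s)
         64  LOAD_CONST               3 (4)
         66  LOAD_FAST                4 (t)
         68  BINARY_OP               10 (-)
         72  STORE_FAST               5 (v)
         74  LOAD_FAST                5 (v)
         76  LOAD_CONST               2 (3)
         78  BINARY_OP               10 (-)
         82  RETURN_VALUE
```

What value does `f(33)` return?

LOAD_FAST a → push 33. Stack: [33]
LOAD_CONST → push 2. Stack: [33, 2]
BINARY_OP >> → 33 >> 2 = 8. Stack: [8]
STORE_FAST p → p=8. Stack: []
LOAD_FAST_LOAD_FAST a,p → push 33,8. Stack: [33, 8]
BINARY_OP & → 33 & 8 = 0. Stack: [0]
STORE_FAST r → r=0. Stack: []
LOAD_FAST r → push 0. Stack: [0]
LOAD_CONST → push 3. Stack: [0, 3]
BINARY_OP // → 0 // 3 = 0. Stack: [0]
LOAD_CONST → push 3. Stack: [0, 3]
BINARY_OP + → 0 + 3 = 3. Stack: [3]
STORE_FAST s → s=3. Stack: []
LOAD_FAST_LOAD_FAST s,p → push 3,8. Stack: [3, 8]
BINARY_OP // → 3 // 8 = 0. Stack: [0]
STORE_FAST s → s=0. Stack: []
LOAD_CONST → push 4. Stack: [4]
LOAD_FAST p → push 8. Stack: [4, 8]
BINARY_OP + → 4 + 8 = 12. Stack: [12]
STORE_FAST t → t=12. Stack: []
LOAD_FAST r → push 0. Stack: [0]
LOAD_CONST → push 5. Stack: [0, 5]
BINARY_OP * → 0 * 5 = 0. Stack: [0]
STORE_FAST s → s=0. Stack: []
LOAD_CONST → push 4. Stack: [4]
LOAD_FAST t → push 12. Stack: [4, 12]
BINARY_OP - → 4 - 12 = -8. Stack: [-8]
STORE_FAST v → v=-8. Stack: []
LOAD_FAST v → push -8. Stack: [-8]
LOAD_CONST → push 3. Stack: [-8, 3]
BINARY_OP - → -8 - 3 = -11. Stack: [-11]
RETURN_VALUE → return -11.

-11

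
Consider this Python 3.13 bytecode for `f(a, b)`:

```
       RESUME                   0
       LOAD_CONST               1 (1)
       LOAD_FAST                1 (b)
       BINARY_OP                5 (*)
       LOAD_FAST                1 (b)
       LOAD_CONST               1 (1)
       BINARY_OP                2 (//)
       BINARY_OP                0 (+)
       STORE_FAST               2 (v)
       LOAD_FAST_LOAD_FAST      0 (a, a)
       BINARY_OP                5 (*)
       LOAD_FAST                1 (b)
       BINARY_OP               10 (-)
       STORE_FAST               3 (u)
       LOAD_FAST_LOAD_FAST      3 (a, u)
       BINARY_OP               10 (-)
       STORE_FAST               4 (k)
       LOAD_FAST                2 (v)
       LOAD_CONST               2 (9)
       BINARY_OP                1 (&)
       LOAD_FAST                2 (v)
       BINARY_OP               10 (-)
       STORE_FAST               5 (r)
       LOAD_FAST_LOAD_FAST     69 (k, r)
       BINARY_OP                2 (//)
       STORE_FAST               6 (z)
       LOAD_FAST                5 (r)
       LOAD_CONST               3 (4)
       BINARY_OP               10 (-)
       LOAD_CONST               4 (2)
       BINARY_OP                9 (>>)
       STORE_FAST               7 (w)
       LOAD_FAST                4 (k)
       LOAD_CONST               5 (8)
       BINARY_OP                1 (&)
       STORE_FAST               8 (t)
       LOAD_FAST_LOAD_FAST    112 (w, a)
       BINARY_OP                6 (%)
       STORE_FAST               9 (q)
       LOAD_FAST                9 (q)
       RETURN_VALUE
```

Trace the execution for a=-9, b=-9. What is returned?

LOAD_CONST → push 1. Stack: [1]
LOAD_FAST b → push -9. Stack: [1, -9]
BINARY_OP * → 1 * -9 = -9. Stack: [-9]
LOAD_FAST b → push -9. Stack: [-9, -9]
LOAD_CONST → push 1. Stack: [-9, -9, 1]
BINARY_OP // → -9 // 1 = -9. Stack: [-9, -9]
BINARY_OP + → -9 + -9 = -18. Stack: [-18]
STORE_FAST v → v=-18. Stack: []
LOAD_FAST_LOAD_FAST a,a → push -9,-9. Stack: [-9, -9]
BINARY_OP * → -9 * -9 = 81. Stack: [81]
LOAD_FAST b → push -9. Stack: [81, -9]
BINARY_OP - → 81 - -9 = 90. Stack: [90]
STORE_FAST u → u=90. Stack: []
LOAD_FAST_LOAD_FAST a,u → push -9,90. Stack: [-9, 90]
BINARY_OP - → -9 - 90 = -99. Stack: [-99]
STORE_FAST k → k=-99. Stack: []
LOAD_FAST v → push -18. Stack: [-18]
LOAD_CONST → push 9. Stack: [-18, 9]
BINARY_OP & → -18 & 9 = 8. Stack: [8]
LOAD_FAST v → push -18. Stack: [8, -18]
BINARY_OP - → 8 - -18 = 26. Stack: [26]
STORE_FAST r → r=26. Stack: []
LOAD_FAST_LOAD_FAST k,r → push -99,26. Stack: [-99, 26]
BINARY_OP // → -99 // 26 = -4. Stack: [-4]
STORE_FAST z → z=-4. Stack: []
LOAD_FAST r → push 26. Stack: [26]
LOAD_CONST → push 4. Stack: [26, 4]
BINARY_OP - → 26 - 4 = 22. Stack: [22]
LOAD_CONST → push 2. Stack: [22, 2]
BINARY_OP >> → 22 >> 2 = 5. Stack: [5]
STORE_FAST w → w=5. Stack: []
LOAD_FAST k → push -99. Stack: [-99]
LOAD_CONST → push 8. Stack: [-99, 8]
BINARY_OP & → -99 & 8 = 8. Stack: [8]
STORE_FAST t → t=8. Stack: []
LOAD_FAST_LOAD_FAST w,a → push 5,-9. Stack: [5, -9]
BINARY_OP % → 5 % -9 = -4. Stack: [-4]
STORE_FAST q → q=-4. Stack: []
LOAD_FAST q → push -4. Stack: [-4]
RETURN_VALUE → return -4.

-4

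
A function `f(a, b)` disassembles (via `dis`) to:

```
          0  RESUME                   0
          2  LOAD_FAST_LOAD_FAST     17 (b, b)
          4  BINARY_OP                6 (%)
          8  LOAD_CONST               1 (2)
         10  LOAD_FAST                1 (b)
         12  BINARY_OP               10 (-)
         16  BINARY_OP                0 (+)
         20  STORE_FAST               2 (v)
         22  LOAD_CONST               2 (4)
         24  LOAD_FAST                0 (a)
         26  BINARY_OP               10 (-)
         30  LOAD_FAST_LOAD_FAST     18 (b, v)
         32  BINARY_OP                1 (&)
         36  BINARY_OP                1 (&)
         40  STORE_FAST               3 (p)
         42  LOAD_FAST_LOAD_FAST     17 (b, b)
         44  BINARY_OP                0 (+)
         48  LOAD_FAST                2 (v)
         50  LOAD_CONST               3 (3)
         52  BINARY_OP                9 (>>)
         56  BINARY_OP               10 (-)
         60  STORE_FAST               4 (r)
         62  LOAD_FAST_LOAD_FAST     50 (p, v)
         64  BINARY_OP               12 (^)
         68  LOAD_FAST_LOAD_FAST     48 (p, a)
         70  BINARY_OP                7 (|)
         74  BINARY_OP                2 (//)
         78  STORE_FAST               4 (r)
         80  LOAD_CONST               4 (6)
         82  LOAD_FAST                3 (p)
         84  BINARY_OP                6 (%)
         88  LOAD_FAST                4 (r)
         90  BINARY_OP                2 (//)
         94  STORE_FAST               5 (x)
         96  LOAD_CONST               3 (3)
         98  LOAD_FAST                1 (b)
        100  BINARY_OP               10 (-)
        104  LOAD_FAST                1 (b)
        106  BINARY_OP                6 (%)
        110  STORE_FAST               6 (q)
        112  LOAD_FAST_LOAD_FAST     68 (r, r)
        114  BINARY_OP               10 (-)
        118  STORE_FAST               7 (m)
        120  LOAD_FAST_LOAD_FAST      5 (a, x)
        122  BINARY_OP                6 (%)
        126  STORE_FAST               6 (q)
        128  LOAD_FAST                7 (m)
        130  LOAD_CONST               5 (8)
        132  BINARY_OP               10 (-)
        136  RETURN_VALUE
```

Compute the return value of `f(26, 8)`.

-8

LOAD_FAST_LOAD_FAST b,b → push 8,8. Stack: [8, 8]
BINARY_OP % → 8 % 8 = 0. Stack: [0]
LOAD_CONST → push 2. Stack: [0, 2]
LOAD_FAST b → push 8. Stack: [0, 2, 8]
BINARY_OP - → 2 - 8 = -6. Stack: [0, -6]
BINARY_OP + → 0 + -6 = -6. Stack: [-6]
STORE_FAST v → v=-6. Stack: []
LOAD_CONST → push 4. Stack: [4]
LOAD_FAST a → push 26. Stack: [4, 26]
BINARY_OP - → 4 - 26 = -22. Stack: [-22]
LOAD_FAST_LOAD_FAST b,v → push 8,-6. Stack: [-22, 8, -6]
BINARY_OP & → 8 & -6 = 8. Stack: [-22, 8]
BINARY_OP & → -22 & 8 = 8. Stack: [8]
STORE_FAST p → p=8. Stack: []
LOAD_FAST_LOAD_FAST b,b → push 8,8. Stack: [8, 8]
BINARY_OP + → 8 + 8 = 16. Stack: [16]
LOAD_FAST v → push -6. Stack: [16, -6]
LOAD_CONST → push 3. Stack: [16, -6, 3]
BINARY_OP >> → -6 >> 3 = -1. Stack: [16, -1]
BINARY_OP - → 16 - -1 = 17. Stack: [17]
STORE_FAST r → r=17. Stack: []
LOAD_FAST_LOAD_FAST p,v → push 8,-6. Stack: [8, -6]
BINARY_OP ^ → 8 ^ -6 = -14. Stack: [-14]
LOAD_FAST_LOAD_FAST p,a → push 8,26. Stack: [-14, 8, 26]
BINARY_OP | → 8 | 26 = 26. Stack: [-14, 26]
BINARY_OP // → -14 // 26 = -1. Stack: [-1]
STORE_FAST r → r=-1. Stack: []
LOAD_CONST → push 6. Stack: [6]
LOAD_FAST p → push 8. Stack: [6, 8]
BINARY_OP % → 6 % 8 = 6. Stack: [6]
LOAD_FAST r → push -1. Stack: [6, -1]
BINARY_OP // → 6 // -1 = -6. Stack: [-6]
STORE_FAST x → x=-6. Stack: []
LOAD_CONST → push 3. Stack: [3]
LOAD_FAST b → push 8. Stack: [3, 8]
BINARY_OP - → 3 - 8 = -5. Stack: [-5]
LOAD_FAST b → push 8. Stack: [-5, 8]
BINARY_OP % → -5 % 8 = 3. Stack: [3]
STORE_FAST q → q=3. Stack: []
LOAD_FAST_LOAD_FAST r,r → push -1,-1. Stack: [-1, -1]
BINARY_OP - → -1 - -1 = 0. Stack: [0]
STORE_FAST m → m=0. Stack: []
LOAD_FAST_LOAD_FAST a,x → push 26,-6. Stack: [26, -6]
BINARY_OP % → 26 % -6 = -4. Stack: [-4]
STORE_FAST q → q=-4. Stack: []
LOAD_FAST m → push 0. Stack: [0]
LOAD_CONST → push 8. Stack: [0, 8]
BINARY_OP - → 0 - 8 = -8. Stack: [-8]
RETURN_VALUE → return -8.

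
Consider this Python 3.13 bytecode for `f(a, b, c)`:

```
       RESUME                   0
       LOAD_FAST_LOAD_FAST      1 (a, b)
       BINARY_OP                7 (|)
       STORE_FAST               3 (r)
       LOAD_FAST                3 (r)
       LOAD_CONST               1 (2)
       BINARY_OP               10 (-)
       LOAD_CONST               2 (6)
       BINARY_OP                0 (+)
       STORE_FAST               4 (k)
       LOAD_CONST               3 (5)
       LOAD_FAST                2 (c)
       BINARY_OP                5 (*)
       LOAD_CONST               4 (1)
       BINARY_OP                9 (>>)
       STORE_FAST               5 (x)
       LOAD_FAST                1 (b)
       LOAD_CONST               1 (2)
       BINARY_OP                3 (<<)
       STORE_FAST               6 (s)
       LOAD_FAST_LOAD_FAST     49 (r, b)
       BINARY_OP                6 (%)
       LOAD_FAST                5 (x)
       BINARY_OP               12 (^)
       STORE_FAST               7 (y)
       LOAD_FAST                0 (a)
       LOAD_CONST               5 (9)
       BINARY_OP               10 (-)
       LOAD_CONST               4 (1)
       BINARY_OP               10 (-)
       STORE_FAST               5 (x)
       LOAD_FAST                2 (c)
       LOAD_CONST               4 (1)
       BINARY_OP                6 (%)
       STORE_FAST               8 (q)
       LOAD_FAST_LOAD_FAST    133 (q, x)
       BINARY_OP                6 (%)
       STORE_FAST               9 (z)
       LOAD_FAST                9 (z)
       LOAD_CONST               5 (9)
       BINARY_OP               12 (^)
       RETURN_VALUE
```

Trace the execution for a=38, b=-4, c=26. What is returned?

LOAD_FAST_LOAD_FAST a,b → push 38,-4. Stack: [38, -4]
BINARY_OP | → 38 | -4 = -2. Stack: [-2]
STORE_FAST r → r=-2. Stack: []
LOAD_FAST r → push -2. Stack: [-2]
LOAD_CONST → push 2. Stack: [-2, 2]
BINARY_OP - → -2 - 2 = -4. Stack: [-4]
LOAD_CONST → push 6. Stack: [-4, 6]
BINARY_OP + → -4 + 6 = 2. Stack: [2]
STORE_FAST k → k=2. Stack: []
LOAD_CONST → push 5. Stack: [5]
LOAD_FAST c → push 26. Stack: [5, 26]
BINARY_OP * → 5 * 26 = 130. Stack: [130]
LOAD_CONST → push 1. Stack: [130, 1]
BINARY_OP >> → 130 >> 1 = 65. Stack: [65]
STORE_FAST x → x=65. Stack: []
LOAD_FAST b → push -4. Stack: [-4]
LOAD_CONST → push 2. Stack: [-4, 2]
BINARY_OP << → -4 << 2 = -16. Stack: [-16]
STORE_FAST s → s=-16. Stack: []
LOAD_FAST_LOAD_FAST r,b → push -2,-4. Stack: [-2, -4]
BINARY_OP % → -2 % -4 = -2. Stack: [-2]
LOAD_FAST x → push 65. Stack: [-2, 65]
BINARY_OP ^ → -2 ^ 65 = -65. Stack: [-65]
STORE_FAST y → y=-65. Stack: []
LOAD_FAST a → push 38. Stack: [38]
LOAD_CONST → push 9. Stack: [38, 9]
BINARY_OP - → 38 - 9 = 29. Stack: [29]
LOAD_CONST → push 1. Stack: [29, 1]
BINARY_OP - → 29 - 1 = 28. Stack: [28]
STORE_FAST x → x=28. Stack: []
LOAD_FAST c → push 26. Stack: [26]
LOAD_CONST → push 1. Stack: [26, 1]
BINARY_OP % → 26 % 1 = 0. Stack: [0]
STORE_FAST q → q=0. Stack: []
LOAD_FAST_LOAD_FAST q,x → push 0,28. Stack: [0, 28]
BINARY_OP % → 0 % 28 = 0. Stack: [0]
STORE_FAST z → z=0. Stack: []
LOAD_FAST z → push 0. Stack: [0]
LOAD_CONST → push 9. Stack: [0, 9]
BINARY_OP ^ → 0 ^ 9 = 9. Stack: [9]
RETURN_VALUE → return 9.

9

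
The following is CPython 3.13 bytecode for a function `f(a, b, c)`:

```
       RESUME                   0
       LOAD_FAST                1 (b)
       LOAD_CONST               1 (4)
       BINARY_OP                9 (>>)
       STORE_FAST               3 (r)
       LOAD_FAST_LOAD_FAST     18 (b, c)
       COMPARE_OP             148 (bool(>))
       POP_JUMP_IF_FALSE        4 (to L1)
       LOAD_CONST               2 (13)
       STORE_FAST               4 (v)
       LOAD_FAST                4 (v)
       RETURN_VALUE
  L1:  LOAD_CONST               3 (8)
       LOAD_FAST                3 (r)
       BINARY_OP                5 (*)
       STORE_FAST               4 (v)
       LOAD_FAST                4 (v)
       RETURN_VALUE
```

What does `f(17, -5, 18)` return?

LOAD_FAST b → push -5. Stack: [-5]
LOAD_CONST → push 4. Stack: [-5, 4]
BINARY_OP >> → -5 >> 4 = -1. Stack: [-1]
STORE_FAST r → r=-1. Stack: []
LOAD_FAST_LOAD_FAST b,c → push -5,18. Stack: [-5, 18]
COMPARE_OP bool(>) → -5 vs 18 = False. Stack: [False]
POP_JUMP_IF_FALSE → pop False; jump. Stack: []
LOAD_CONST → push 8. Stack: [8]
LOAD_FAST r → push -1. Stack: [8, -1]
BINARY_OP * → 8 * -1 = -8. Stack: [-8]
STORE_FAST v → v=-8. Stack: []
LOAD_FAST v → push -8. Stack: [-8]
RETURN_VALUE → return -8.

-8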